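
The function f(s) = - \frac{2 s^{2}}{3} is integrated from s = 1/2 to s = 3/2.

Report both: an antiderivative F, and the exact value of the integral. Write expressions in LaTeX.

Any candidate F(s) must reproduce f(s) exactly when differentiated.
F(s) = - \frac{2 s^{3}}{9} is an antiderivative of f.
Check: d/ds[- \frac{2 s^{3}}{9}] = - \frac{2 s^{2}}{3} = f(s).
F(3/2) = - \frac{3}{4}; F(1/2) = - \frac{1}{36}.
Integral = F(3/2) - F(1/2) = - \frac{13}{18}.

Antiderivative: F(s) = - \frac{2 s^{3}}{9}; value = - \frac{13}{18}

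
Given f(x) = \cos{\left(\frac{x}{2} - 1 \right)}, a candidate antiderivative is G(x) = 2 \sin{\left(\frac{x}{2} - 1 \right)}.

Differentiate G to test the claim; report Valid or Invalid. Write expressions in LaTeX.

Valid: G'(x) = f(x).

d/dx[G] = \cos{\left(\frac{x}{2} - 1 \right)}
This equals f(x) exactly, so the claim holds.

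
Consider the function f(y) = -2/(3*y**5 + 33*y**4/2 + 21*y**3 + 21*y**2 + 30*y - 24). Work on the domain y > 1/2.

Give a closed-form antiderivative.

An antiderivative is F(y) = (-32*log(y - 1/2) + 27*log(y + 2) - 5*log(y + 4) + 5*log(y**2 + 2) + 25*sqrt(2)*atan(sqrt(2)*y/2))/1215.

Factor the denominator (3*(y + 2)*(y + 4)*(2*y - 1)*(y**2 + 2)) and decompose: f = 2*(y + 5)/(243*(y**2 + 2)) - 64/(1215*(2*y - 1)) - 1/(243*(y + 4)) + 1/(45*(y + 2)); each piece integrates to a log, atan, or power term.
Check: d/dy[(-32*log(y - 1/2) + 27*log(y + 2) - 5*log(y + 4) + 5*log(y**2 + 2) + 25*sqrt(2)*atan(sqrt(2)*y/2))/1215] = -4/(6*y**5 + 33*y**4 + 42*y**3 + 42*y**2 + 60*y - 48), which equals f(y).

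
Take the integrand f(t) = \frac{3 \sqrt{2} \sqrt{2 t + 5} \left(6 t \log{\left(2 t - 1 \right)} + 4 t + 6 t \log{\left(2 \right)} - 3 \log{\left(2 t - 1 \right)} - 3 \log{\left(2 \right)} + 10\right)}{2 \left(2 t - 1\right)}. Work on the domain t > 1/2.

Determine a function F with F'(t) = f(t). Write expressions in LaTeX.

An antiderivative is F(t) = \frac{3 \sqrt{2} \left(2 t + 5\right)^{\frac{3}{2}} \log{\left(4 t - 2 \right)}}{2}.

f has the shape u'v + uv' for u = 6 \left(t + \frac{5}{2}\right)^{\frac{3}{2}} and v = \log{\left(4 t - 2 \right)} — it is the derivative of the product u*v.
Check: d/dt[\frac{3 \sqrt{2} \left(2 t + 5\right)^{\frac{3}{2}} \log{\left(4 t - 2 \right)}}{2}] = \frac{18 \sqrt{2} t \sqrt{2 t + 5} \log{\left(2 t - 1 \right)} + 12 \sqrt{2} t \sqrt{2 t + 5} + 18 \sqrt{2} t \sqrt{2 t + 5} \log{\left(2 \right)} - 9 \sqrt{2} \sqrt{2 t + 5} \log{\left(2 t - 1 \right)} - 9 \sqrt{2} \sqrt{2 t + 5} \log{\left(2 \right)} + 30 \sqrt{2} \sqrt{2 t + 5}}{4 t - 2}, which equals f(t).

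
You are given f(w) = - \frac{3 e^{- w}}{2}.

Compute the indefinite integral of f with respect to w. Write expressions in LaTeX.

F(w) = \frac{3 e^{- w}}{2} + C

For F(w) to be correct the identity F'(w) - f(w) = 0 must hold.
Check: d/dw[\frac{3 e^{- w}}{2}] = - \frac{3 e^{- w}}{2} = f(w).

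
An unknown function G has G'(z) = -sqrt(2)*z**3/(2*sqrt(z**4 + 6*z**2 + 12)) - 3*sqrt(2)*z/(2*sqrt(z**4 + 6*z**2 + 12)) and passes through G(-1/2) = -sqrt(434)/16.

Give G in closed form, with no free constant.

G(z) = -sqrt(z**4/2 + 3*z**2 + 6)/2

G'(z) matches the chain-rule pattern g'(h)*h' with inner function h(z) = z**4/2 + 3*z**2 + 6; substituting u = h(z) collapses the integral.
A general antiderivative is -sqrt(z**4/2 + 3*z**2 + 6)/2 + C.
The condition gives C = -sqrt(434)/16 - (-sqrt(434)/16) = 0.
So G(z) = -sqrt(z**4/2 + 3*z**2 + 6)/2.
Check: d/dz[-sqrt(z**4/2 + 3*z**2 + 6)/2] = (-sqrt(2)*z**3 - 3*sqrt(2)*z)/(2*sqrt(z**4 + 6*z**2 + 12)), which equals G'(z).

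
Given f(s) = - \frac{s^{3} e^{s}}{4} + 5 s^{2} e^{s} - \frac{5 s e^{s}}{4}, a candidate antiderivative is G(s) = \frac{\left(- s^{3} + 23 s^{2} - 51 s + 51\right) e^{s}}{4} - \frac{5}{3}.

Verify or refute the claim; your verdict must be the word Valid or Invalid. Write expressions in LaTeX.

d/ds[G] = - \frac{s^{3} e^{s}}{4} + 5 s^{2} e^{s} - \frac{5 s e^{s}}{4}
This equals f(s) exactly, so the claim holds.

Valid: G'(s) = f(s).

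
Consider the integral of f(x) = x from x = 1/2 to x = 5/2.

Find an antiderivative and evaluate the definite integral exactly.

Antiderivative: F(x) = (x**2 - 10)/2; value = 3

Any candidate F(x) must reproduce f(x) exactly when differentiated.
F(x) = (x**2 - 10)/2 is an antiderivative of f.
Check: d/dx[(x**2 - 10)/2] = x = f(x).
F(5/2) = -15/8; F(1/2) = -39/8.
Integral = F(5/2) - F(1/2) = 3.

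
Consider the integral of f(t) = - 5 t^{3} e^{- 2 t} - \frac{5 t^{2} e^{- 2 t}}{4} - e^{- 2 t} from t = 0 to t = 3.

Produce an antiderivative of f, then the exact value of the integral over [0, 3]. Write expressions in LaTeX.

f has the shape u'v + uv' for u = \frac{5 t^{3}}{2} + \frac{35 t^{2}}{8} + \frac{35 t}{8} + \frac{43}{16} and v = e^{- 2 t} — it is the derivative of the product u*v.
F(t) = \frac{\left(40 t^{3} + 70 t^{2} + 70 t + 43\right) e^{- 2 t}}{16} is an antiderivative of f.
Check: d/dt[\frac{\left(40 t^{3} + 70 t^{2} + 70 t + 43\right) e^{- 2 t}}{16}] = \frac{\left(- 20 t^{3} - 5 t^{2} - 4\right) e^{- 2 t}}{4}, which equals f(t).
F(3) = \frac{1963}{16 e^{6}}; F(0) = \frac{43}{16}.
Integral = F(3) - F(0) = - \frac{43}{16} + \frac{1963}{16 e^{6}}.

Antiderivative: F(t) = \frac{\left(40 t^{3} + 70 t^{2} + 70 t + 43\right) e^{- 2 t}}{16}; value = - \frac{43}{16} + \frac{1963}{16 e^{6}}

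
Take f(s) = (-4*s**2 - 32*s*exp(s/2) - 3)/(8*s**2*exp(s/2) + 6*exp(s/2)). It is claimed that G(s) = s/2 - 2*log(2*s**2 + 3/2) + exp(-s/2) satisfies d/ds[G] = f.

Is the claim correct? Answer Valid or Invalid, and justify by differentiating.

d/ds[G] = (4*s**2*exp(s/2) - 4*s**2 - 32*s*exp(s/2) + 3*exp(s/2) - 3)/(8*s**2*exp(s/2) + 6*exp(s/2))
d/ds[G] - f(s) = 1/2 != 0.

Invalid: d/ds[G] - f = 1/2, which is not 0.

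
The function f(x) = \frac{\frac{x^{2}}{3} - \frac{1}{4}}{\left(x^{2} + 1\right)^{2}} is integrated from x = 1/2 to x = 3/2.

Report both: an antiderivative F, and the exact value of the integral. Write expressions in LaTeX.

Antiderivative: F(x) = - \frac{7 x}{24 x^{2} + 24} + \frac{\operatorname{atan}{\left(x \right)}}{24}; value = - \frac{\operatorname{atan}{\left(\frac{1}{2} \right)}}{24} - \frac{7}{390} + \frac{\operatorname{atan}{\left(\frac{3}{2} \right)}}{24}

Any candidate F(x) must reproduce f(x) exactly when differentiated.
F(x) = - \frac{7 x}{24 x^{2} + 24} + \frac{\operatorname{atan}{\left(x \right)}}{24} is an antiderivative of f.
Check: d/dx[- \frac{7 x}{24 x^{2} + 24} + \frac{\operatorname{atan}{\left(x \right)}}{24}] = \frac{4 x^{2} - 3}{12 x^{4} + 24 x^{2} + 12}, which equals f(x).
F(3/2) = - \frac{7}{52} + \frac{\operatorname{atan}{\left(\frac{3}{2} \right)}}{24}; F(1/2) = - \frac{7}{60} + \frac{\operatorname{atan}{\left(\frac{1}{2} \right)}}{24}.
Integral = F(3/2) - F(1/2) = - \frac{\operatorname{atan}{\left(\frac{1}{2} \right)}}{24} - \frac{7}{390} + \frac{\operatorname{atan}{\left(\frac{3}{2} \right)}}{24}.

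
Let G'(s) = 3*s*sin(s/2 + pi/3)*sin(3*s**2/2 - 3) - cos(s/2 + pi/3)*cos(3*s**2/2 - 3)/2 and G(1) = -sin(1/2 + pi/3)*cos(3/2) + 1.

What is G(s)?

G(s) = -sin(s/2 + pi/3)*cos(3*s**2/2 - 3) + 1

Recognize the product-rule pattern: G'(s) = u'v + uv' with u = -cos(3*s**2/2 - 3), v = sin(s/2 + pi/3), so integration by parts undoes it.
A general antiderivative is -sin(s/2 + pi/3)*cos(3*s**2/2 - 3) + C.
The condition gives C = -sin(1/2 + pi/3)*cos(3/2) + 1 - (-sin(1/2 + pi/3)*cos(3/2)) = 1.
So G(s) = -sin(s/2 + pi/3)*cos(3*s**2/2 - 3) + 1.
Check: d/ds[-sin(s/2 + pi/3)*cos(3*s**2/2 - 3) + 1] = 3*s*sin(s/2 + pi/3)*sin(3*s**2/2 - 3) - cos(s/2 + pi/3)*cos(3*s**2/2 - 3)/2 = G'(s).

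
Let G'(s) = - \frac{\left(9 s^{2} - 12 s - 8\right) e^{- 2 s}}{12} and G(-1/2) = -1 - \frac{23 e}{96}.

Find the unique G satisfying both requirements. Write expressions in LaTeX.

G(s) = \frac{\left(18 s^{2} - 6 s - 48 e^{2 s} - 19\right) e^{- 2 s}}{48}

Recognize the product-rule pattern: G'(s) = u'v + uv' with u = \frac{3 s^{2}}{8} - \frac{s}{8} - \frac{19}{48}, v = e^{- 2 s}, so integration by parts undoes it.
A general antiderivative is \frac{\left(18 s^{2} - 6 s - 19\right) e^{- 2 s}}{48} + C.
The condition gives C = -1 - \frac{23 e}{96} - (- \frac{23 e}{96}) = -1.
So G(s) = \frac{\left(18 s^{2} - 6 s - 48 e^{2 s} - 19\right) e^{- 2 s}}{48}.
Check: d/ds[\frac{\left(18 s^{2} - 6 s - 48 e^{2 s} - 19\right) e^{- 2 s}}{48}] = \frac{\left(- 9 s^{2} + 12 s + 8\right) e^{- 2 s}}{12}, which equals G'(s).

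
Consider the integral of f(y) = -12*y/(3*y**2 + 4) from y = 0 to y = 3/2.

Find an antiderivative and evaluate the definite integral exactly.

f matches the chain-rule pattern g'(h)*h' with inner function h(y) = 3*y**2 + 4; substituting u = h(y) collapses the integral.
F(y) = -2*log(3*y**2 + 4) is an antiderivative of f.
Check: d/dy[-2*log(3*y**2 + 4)] = -12*y/(3*y**2 + 4) = f(y).
F(3/2) = -2*log(43/4); F(0) = -2*log(4).
Integral = F(3/2) - F(0) = -2*log(43/4) + 2*log(4).

Antiderivative: F(y) = -2*log(3*y**2 + 4); value = -2*log(43/4) + 2*log(4)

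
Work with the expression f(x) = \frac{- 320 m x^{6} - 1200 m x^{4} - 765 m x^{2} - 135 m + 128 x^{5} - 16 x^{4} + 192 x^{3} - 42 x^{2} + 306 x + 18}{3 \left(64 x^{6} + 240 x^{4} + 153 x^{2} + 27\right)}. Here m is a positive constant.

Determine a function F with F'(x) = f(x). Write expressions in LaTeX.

An antiderivative is F(x) = - \frac{5 m x}{3} + \frac{\frac{x}{3} - 1}{4 x^{2} + \frac{3}{2}} + \frac{\log{\left(\frac{x^{2}}{2} + \frac{3}{2} \right)}}{3}.

A first test for any F(x): its x-derivative must equal f(x) identically.
Check: d/dx[- \frac{5 m x}{3} + \frac{\frac{x}{3} - 1}{4 x^{2} + \frac{3}{2}} + \frac{\log{\left(\frac{x^{2}}{2} + \frac{3}{2} \right)}}{3}] = \frac{- 320 m x^{6} - 1200 m x^{4} - 765 m x^{2} - 135 m + 128 x^{5} - 16 x^{4} + 192 x^{3} - 42 x^{2} + 306 x + 18}{192 x^{6} + 720 x^{4} + 459 x^{2} + 81}, which equals f(x).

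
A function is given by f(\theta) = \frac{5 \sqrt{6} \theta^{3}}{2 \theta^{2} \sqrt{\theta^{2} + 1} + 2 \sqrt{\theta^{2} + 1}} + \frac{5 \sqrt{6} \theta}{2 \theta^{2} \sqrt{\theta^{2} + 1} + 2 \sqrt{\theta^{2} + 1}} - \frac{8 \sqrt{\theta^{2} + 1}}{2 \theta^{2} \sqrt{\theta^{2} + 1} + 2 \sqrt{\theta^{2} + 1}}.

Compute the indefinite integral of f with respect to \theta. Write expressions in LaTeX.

The integrand splits into summands that can be handled one at a time.
Check: d/d\theta[- \frac{- 5 \sqrt{6} \sqrt{\theta^{2} + 1} + 8 \operatorname{atan}{\left(\theta \right)}}{2}] = \frac{5 \sqrt{6} \theta^{3} + 5 \sqrt{6} \theta - 8 \sqrt{\theta^{2} + 1}}{2 \theta^{2} \sqrt{\theta^{2} + 1} + 2 \sqrt{\theta^{2} + 1}}, which equals f(\theta).

F(\theta) = - \frac{- 5 \sqrt{6} \sqrt{\theta^{2} + 1} + 8 \operatorname{atan}{\left(\theta \right)}}{2} + C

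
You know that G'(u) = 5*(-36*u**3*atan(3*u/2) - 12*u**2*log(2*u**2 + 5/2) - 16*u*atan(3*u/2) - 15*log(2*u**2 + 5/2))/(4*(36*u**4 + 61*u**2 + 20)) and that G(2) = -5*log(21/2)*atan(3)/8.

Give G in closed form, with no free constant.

G(u) = -5*log(2*u**2 + 5/2)*atan(3*u/2)/8

Recognize the product-rule pattern: G'(u) = v'r + vr' with v = -5*atan(3*u/2)/8, r = log(2*u**2 + 5/2), so integration by parts undoes it.
A general antiderivative is -5*log(2*u**2 + 5/2)*atan(3*u/2)/8 + C.
The condition gives C = -5*log(21/2)*atan(3)/8 - (-5*log(21/2)*atan(3)/8) = 0.
So G(u) = -5*log(2*u**2 + 5/2)*atan(3*u/2)/8.
Check: d/du[-5*log(2*u**2 + 5/2)*atan(3*u/2)/8] = (-180*u**3*atan(3*u/2) - 60*u**2*log(2*u**2 + 5/2) - 80*u*atan(3*u/2) - 75*log(2*u**2 + 5/2))/(144*u**4 + 244*u**2 + 80), which equals G'(u).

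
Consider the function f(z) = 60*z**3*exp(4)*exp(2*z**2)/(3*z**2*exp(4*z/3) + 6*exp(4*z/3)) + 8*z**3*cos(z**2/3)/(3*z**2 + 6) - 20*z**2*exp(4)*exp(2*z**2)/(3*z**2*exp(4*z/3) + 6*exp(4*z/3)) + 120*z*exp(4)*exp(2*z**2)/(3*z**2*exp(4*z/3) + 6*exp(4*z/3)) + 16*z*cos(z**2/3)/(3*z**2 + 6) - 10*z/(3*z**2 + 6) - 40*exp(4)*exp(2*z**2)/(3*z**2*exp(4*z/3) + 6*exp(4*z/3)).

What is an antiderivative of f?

The integrand splits into summands that can be handled one at a time.
Check: d/dz[(-5*log(z**2 + 2) + 12*sin(z**2/3) + 15*exp(4)*exp(-4*z/3)*exp(2*z**2))/3] = (8*z**3*exp(4*z/3)*cos(z**2/3) + 60*z**3*exp(4)*exp(2*z**2) - 20*z**2*exp(4)*exp(2*z**2) + 16*z*exp(4*z/3)*cos(z**2/3) - 10*z*exp(4*z/3) + 120*z*exp(4)*exp(2*z**2) - 40*exp(4)*exp(2*z**2))/(3*z**2*exp(4*z/3) + 6*exp(4*z/3)), which equals f(z).

An antiderivative is F(z) = (-5*log(z**2 + 2) + 12*sin(z**2/3) + 15*exp(4)*exp(-4*z/3)*exp(2*z**2))/3.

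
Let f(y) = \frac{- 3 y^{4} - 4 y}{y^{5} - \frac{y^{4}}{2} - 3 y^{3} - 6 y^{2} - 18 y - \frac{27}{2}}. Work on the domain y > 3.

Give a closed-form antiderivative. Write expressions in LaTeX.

An antiderivative is F(y) = \frac{- 85 \log{\left(y - 3 \right)} - 9 \log{\left(y + 1 \right)} - 56 \log{\left(y + \frac{3}{2} \right)} - 33 \log{\left(y^{2} + 3 \right)} + 18 \sqrt{3} \operatorname{atan}{\left(\frac{\sqrt{3} y}{3} \right)}}{72}.

Factor the denominator (\left(y - 3\right) \left(y + 1\right) \left(2 y + 3\right) \left(y^{2} + 3\right)) and decompose: f = - \frac{11 y - 9}{12 \left(y^{2} + 3\right)} - \frac{14}{9 \left(2 y + 3\right)} - \frac{1}{8 \left(y + 1\right)} - \frac{85}{72 \left(y - 3\right)}; each piece integrates to a log, atan, or power term.
Check: d/dy[\frac{- 85 \log{\left(y - 3 \right)} - 9 \log{\left(y + 1 \right)} - 56 \log{\left(y + \frac{3}{2} \right)} - 33 \log{\left(y^{2} + 3 \right)} + 18 \sqrt{3} \operatorname{atan}{\left(\frac{\sqrt{3} y}{3} \right)}}{72}] = \frac{- 6 y^{4} - 8 y}{2 y^{5} - y^{4} - 6 y^{3} - 12 y^{2} - 36 y - 27}, which equals f(y).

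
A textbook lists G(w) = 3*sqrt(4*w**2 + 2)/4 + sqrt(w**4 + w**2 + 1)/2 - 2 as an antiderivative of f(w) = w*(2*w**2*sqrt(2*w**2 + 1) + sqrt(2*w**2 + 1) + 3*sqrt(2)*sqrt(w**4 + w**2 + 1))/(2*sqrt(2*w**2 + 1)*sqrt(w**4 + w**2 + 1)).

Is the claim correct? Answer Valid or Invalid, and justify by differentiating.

d/dw[G] = (2*w**3*sqrt(2*w**2 + 1) + w*sqrt(2*w**2 + 1) + 3*sqrt(2)*w*sqrt(w**4 + w**2 + 1))/(2*sqrt(2*w**2 + 1)*sqrt(w**4 + w**2 + 1))
This equals f(w) exactly, so the claim holds.

Valid - differentiating G returns exactly f.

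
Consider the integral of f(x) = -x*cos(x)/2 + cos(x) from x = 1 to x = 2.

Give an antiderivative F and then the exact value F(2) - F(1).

Antiderivative: F(x) = -x*sin(x)/2 + sin(x) - cos(x)/2; value = -sin(1)/2 - cos(2)/2 + cos(1)/2

Integrate term by term and add the pieces.
F(x) = -x*sin(x)/2 + sin(x) - cos(x)/2 is an antiderivative of f.
Check: d/dx[-x*sin(x)/2 + sin(x) - cos(x)/2] = -x*cos(x)/2 + cos(x) = f(x).
F(2) = -cos(2)/2; F(1) = -cos(1)/2 + sin(1)/2.
Integral = F(2) - F(1) = -sin(1)/2 - cos(2)/2 + cos(1)/2.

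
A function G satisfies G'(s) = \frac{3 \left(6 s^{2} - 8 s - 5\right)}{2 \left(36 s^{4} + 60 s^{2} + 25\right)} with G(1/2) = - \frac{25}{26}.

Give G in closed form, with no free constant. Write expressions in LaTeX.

G(s) = \frac{- 12 s^{2} - 3 s - 8}{2 \left(6 s^{2} + 5\right)}

G'(s) has the shape u'v + uv' for u = \frac{1}{2 s^{2} + \frac{5}{3}} and v = \frac{1}{3} - \frac{s}{2} — it is the derivative of the product u*v.
A general antiderivative is \frac{\frac{1}{3} - \frac{s}{2}}{2 s^{2} + \frac{5}{3}} + C.
The condition gives C = - \frac{25}{26} - (\frac{1}{26}) = -1.
So G(s) = \frac{- 12 s^{2} - 3 s - 8}{2 \left(6 s^{2} + 5\right)}.
Check: d/ds[\frac{- 12 s^{2} - 3 s - 8}{2 \left(6 s^{2} + 5\right)}] = \frac{18 s^{2} - 24 s - 15}{72 s^{4} + 120 s^{2} + 50}, which equals G'(s).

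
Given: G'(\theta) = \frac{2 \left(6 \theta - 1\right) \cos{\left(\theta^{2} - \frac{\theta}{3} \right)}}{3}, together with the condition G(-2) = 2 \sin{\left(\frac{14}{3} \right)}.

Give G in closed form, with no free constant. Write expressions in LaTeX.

The substitution u = \theta^{2} - \frac{\theta}{3} works: G'(\theta) is exactly (dG/du)*(du/d\theta) for that inner function.
A general antiderivative is 2 \sin{\left(\theta^{2} - \frac{\theta}{3} \right)} + C.
The condition gives C = 2 \sin{\left(\frac{14}{3} \right)} - (2 \sin{\left(\frac{14}{3} \right)}) = 0.
So G(\theta) = 2 \sin{\left(\theta^{2} - \frac{\theta}{3} \right)}.
Check: d/d\theta[2 \sin{\left(\theta^{2} - \frac{\theta}{3} \right)}] = 4 \theta \cos{\left(\theta^{2} - \frac{\theta}{3} \right)} - \frac{2 \cos{\left(\theta^{2} - \frac{\theta}{3} \right)}}{3}, which equals G'(\theta).

G(\theta) = 2 \sin{\left(\theta^{2} - \frac{\theta}{3} \right)}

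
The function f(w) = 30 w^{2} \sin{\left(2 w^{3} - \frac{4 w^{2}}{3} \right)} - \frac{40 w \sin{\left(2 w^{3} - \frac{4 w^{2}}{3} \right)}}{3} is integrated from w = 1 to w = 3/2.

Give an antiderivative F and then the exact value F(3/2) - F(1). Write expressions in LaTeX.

The substitution u = 2 w^{3} - \frac{4 w^{2}}{3} works: f is exactly (dF/du)*(du/dw) for that inner function.
F(w) = - 5 \cos{\left(2 w^{3} - \frac{4 w^{2}}{3} \right)} is an antiderivative of f.
Check: d/dw[- 5 \cos{\left(2 w^{3} - \frac{4 w^{2}}{3} \right)}] = 30 w^{2} \sin{\left(2 w^{3} - \frac{4 w^{2}}{3} \right)} - \frac{40 w \sin{\left(2 w^{3} - \frac{4 w^{2}}{3} \right)}}{3} = f(w).
F(3/2) = - 5 \cos{\left(\frac{15}{4} \right)}; F(1) = - 5 \cos{\left(\frac{2}{3} \right)}.
Integral = F(3/2) - F(1) = 5 \cos{\left(\frac{2}{3} \right)} - 5 \cos{\left(\frac{15}{4} \right)}.

Antiderivative: F(w) = - 5 \cos{\left(2 w^{3} - \frac{4 w^{2}}{3} \right)}; value = 5 \cos{\left(\frac{2}{3} \right)} - 5 \cos{\left(\frac{15}{4} \right)}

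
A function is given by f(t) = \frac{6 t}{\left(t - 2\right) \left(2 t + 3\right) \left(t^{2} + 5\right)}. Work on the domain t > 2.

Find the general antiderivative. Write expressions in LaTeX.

Factor the denominator (\left(t - 2\right) \left(2 t + 3\right) \left(t^{2} + 5\right)) and decompose: f = - \frac{2 \left(16 t + 5\right)}{87 \left(t^{2} + 5\right)} + \frac{72}{203 \left(2 t + 3\right)} + \frac{4}{21 \left(t - 2\right)}; each piece integrates to a log, atan, or power term.
Check: d/dt[\frac{2 \left(58 \log{\left(t - 2 \right)} + 54 \log{\left(t + \frac{3}{2} \right)} - 56 \log{\left(t^{2} + 5 \right)} - 7 \sqrt{5} \operatorname{atan}{\left(\frac{\sqrt{5} t}{5} \right)}\right)}{609}] = \frac{6 t}{2 t^{4} - t^{3} + 4 t^{2} - 5 t - 30}, which equals f(t).

F(t) = \frac{2 \left(58 \log{\left(t - 2 \right)} + 54 \log{\left(t + \frac{3}{2} \right)} - 56 \log{\left(t^{2} + 5 \right)} - 7 \sqrt{5} \operatorname{atan}{\left(\frac{\sqrt{5} t}{5} \right)}\right)}{609} + C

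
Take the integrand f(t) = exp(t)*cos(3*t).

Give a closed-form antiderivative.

Whatever form F(t) takes, F'(t) = f(t) is non-negotiable.
Check: d/dt[3*exp(t)*sin(3*t)/10 + exp(t)*cos(3*t)/10] = exp(t)*cos(3*t) = f(t).

An antiderivative is F(t) = 3*exp(t)*sin(3*t)/10 + exp(t)*cos(3*t)/10.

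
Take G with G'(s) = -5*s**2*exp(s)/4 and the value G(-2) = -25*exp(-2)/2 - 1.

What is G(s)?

G'(s) has the shape u'v + uv' for u = -5*s**2/4 + 5*s/2 - 5/2 and v = exp(s) — it is the derivative of the product u*v.
A general antiderivative is (-5*s**2 + 10*s - 10)*exp(s)/4 + C.
The condition gives C = -25*exp(-2)/2 - 1 - (-25*exp(-2)/2) = -1.
So G(s) = -(5*s**2*exp(s) - 10*s*exp(s) + 10*exp(s) + 4)/4.
Check: d/ds[-(5*s**2*exp(s) - 10*s*exp(s) + 10*exp(s) + 4)/4] = -5*s**2*exp(s)/4 = G'(s).

G(s) = -(5*s**2*exp(s) - 10*s*exp(s) + 10*exp(s) + 4)/4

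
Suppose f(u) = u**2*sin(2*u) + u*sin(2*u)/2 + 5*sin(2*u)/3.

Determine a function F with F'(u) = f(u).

An antiderivative is F(u) = -(12*u**2*cos(2*u) - 12*u*sin(2*u) + 6*u*cos(2*u) - 3*sin(2*u) + 14*cos(2*u))/24.

Integrate term by term and add the pieces.
Check: d/du[-(12*u**2*cos(2*u) - 12*u*sin(2*u) + 6*u*cos(2*u) - 3*sin(2*u) + 14*cos(2*u))/24] = u**2*sin(2*u) + u*sin(2*u)/2 + 5*sin(2*u)/3 = f(u).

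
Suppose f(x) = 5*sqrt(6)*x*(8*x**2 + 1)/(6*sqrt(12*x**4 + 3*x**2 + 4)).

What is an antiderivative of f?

An antiderivative is F(x) = 5*sqrt(6)*sqrt(12*x**4 + 3*x**2 + 4)/18.

f matches the chain-rule pattern g'(h)*h' with inner function h(x) = 2*x**4 + x**2/2 + 2/3; substituting u = h(x) collapses the integral.
Check: d/dx[5*sqrt(6)*sqrt(12*x**4 + 3*x**2 + 4)/18] = (40*sqrt(6)*x**3 + 5*sqrt(6)*x)/(6*sqrt(12*x**4 + 3*x**2 + 4)), which equals f(x).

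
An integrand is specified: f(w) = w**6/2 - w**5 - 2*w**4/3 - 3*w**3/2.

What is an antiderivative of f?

An antiderivative is F(w) = w**4*(60*w**3 - 140*w**2 - 112*w - 315)/840.

The integrand splits into summands that can be handled one at a time.
Check: d/dw[w**4*(60*w**3 - 140*w**2 - 112*w - 315)/840] = w**6/2 - w**5 - 2*w**4/3 - 3*w**3/2 = f(w).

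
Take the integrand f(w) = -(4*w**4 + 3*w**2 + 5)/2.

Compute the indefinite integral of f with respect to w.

F(w) = -2*w**5/5 - w**3/2 - 5*w/2 + C

Differentiate the proposed F(w) back; it has to land on f(w) exactly.
Check: d/dw[-2*w**5/5 - w**3/2 - 5*w/2] = -2*w**4 - 3*w**2/2 - 5/2, which equals f(w).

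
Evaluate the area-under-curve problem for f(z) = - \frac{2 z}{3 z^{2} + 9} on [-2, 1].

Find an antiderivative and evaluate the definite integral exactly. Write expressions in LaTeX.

f matches the chain-rule pattern g'(h)*h' with inner function h(z) = z^{2} + 3; substituting u = h(z) collapses the integral.
F(z) = - \frac{\log{\left(z^{2} + 3 \right)}}{3} is an antiderivative of f.
Check: d/dz[- \frac{\log{\left(z^{2} + 3 \right)}}{3}] = - \frac{2 z}{3 z^{2} + 9} = f(z).
F(1) = - \frac{\log{\left(4 \right)}}{3}; F(-2) = - \frac{\log{\left(7 \right)}}{3}.
Integral = F(1) - F(-2) = - \frac{\log{\left(4 \right)}}{3} + \frac{\log{\left(7 \right)}}{3}.

Antiderivative: F(z) = - \frac{\log{\left(z^{2} + 3 \right)}}{3}; value = - \frac{\log{\left(4 \right)}}{3} + \frac{\log{\left(7 \right)}}{3}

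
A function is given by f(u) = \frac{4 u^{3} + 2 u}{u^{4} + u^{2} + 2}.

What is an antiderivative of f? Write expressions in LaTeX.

An antiderivative is F(u) = \log{\left(\frac{u^{4}}{2} + \frac{u^{2}}{2} + 1 \right)}.

f matches the chain-rule pattern g'(h)*h' with inner function h(u) = \frac{u^{4}}{2} + \frac{u^{2}}{2} + 1; substituting w = h(u) collapses the integral.
Check: d/du[\log{\left(\frac{u^{4}}{2} + \frac{u^{2}}{2} + 1 \right)}] = \frac{4 u^{3} + 2 u}{u^{4} + u^{2} + 2} = f(u).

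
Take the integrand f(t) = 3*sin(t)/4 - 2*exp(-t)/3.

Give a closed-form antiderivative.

Integrate term by term and add the pieces.
Check: d/dt[-3*cos(t)/4 + 2*exp(-t)/3] = (9*exp(t)*sin(t) - 8)*exp(-t)/12, which equals f(t).

An antiderivative is F(t) = -3*cos(t)/4 + 2*exp(-t)/3.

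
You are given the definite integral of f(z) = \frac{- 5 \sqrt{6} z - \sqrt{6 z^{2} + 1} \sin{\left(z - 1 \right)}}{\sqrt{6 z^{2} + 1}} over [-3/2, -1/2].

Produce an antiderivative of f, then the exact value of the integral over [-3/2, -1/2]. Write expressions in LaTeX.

Antiderivative: F(z) = - \frac{5 \sqrt{4 z^{2} + \frac{2}{3}}}{2} + \cos{\left(z - 1 \right)}; value = - \frac{5 \sqrt{15}}{6} + \cos{\left(\frac{3}{2} \right)} - \cos{\left(\frac{5}{2} \right)} + \frac{5 \sqrt{87}}{6}

Whatever form F(z) takes, F'(z) = f(z) is non-negotiable.
F(z) = - \frac{5 \sqrt{4 z^{2} + \frac{2}{3}}}{2} + \cos{\left(z - 1 \right)} is an antiderivative of f.
Check: d/dz[- \frac{5 \sqrt{4 z^{2} + \frac{2}{3}}}{2} + \cos{\left(z - 1 \right)}] = \frac{- 5 \sqrt{6} z - \sqrt{6 z^{2} + 1} \sin{\left(z - 1 \right)}}{\sqrt{6 z^{2} + 1}} = f(z).
F(-1/2) = - \frac{5 \sqrt{15}}{6} + \cos{\left(\frac{3}{2} \right)}; F(-3/2) = - \frac{5 \sqrt{87}}{6} + \cos{\left(\frac{5}{2} \right)}.
Integral = F(-1/2) - F(-3/2) = - \frac{5 \sqrt{15}}{6} + \cos{\left(\frac{3}{2} \right)} - \cos{\left(\frac{5}{2} \right)} + \frac{5 \sqrt{87}}{6}.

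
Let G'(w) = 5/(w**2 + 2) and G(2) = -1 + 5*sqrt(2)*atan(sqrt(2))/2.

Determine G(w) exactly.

A first test for any G(w): its w-derivative must equal the given G'(w).
A general antiderivative is 5*sqrt(2)*atan(sqrt(2)*w/2)/2 + C.
The condition gives C = -1 + 5*sqrt(2)*atan(sqrt(2))/2 - (5*sqrt(2)*atan(sqrt(2))/2) = -1.
So G(w) = 5*sqrt(2)*atan(sqrt(2)*w/2)/2 - 1.
Check: d/dw[5*sqrt(2)*atan(sqrt(2)*w/2)/2 - 1] = 5/(w**2 + 2) = G'(w).

G(w) = 5*sqrt(2)*atan(sqrt(2)*w/2)/2 - 1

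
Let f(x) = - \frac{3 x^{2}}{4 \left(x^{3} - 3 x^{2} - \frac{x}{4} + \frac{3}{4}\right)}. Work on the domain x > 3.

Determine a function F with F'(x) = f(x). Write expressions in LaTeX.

An antiderivative is F(x) = - \frac{3 \left(72 \log{\left(x - 3 \right)} - 7 \log{\left(x - \frac{1}{2} \right)} + 5 \log{\left(x + \frac{1}{2} \right)}\right)}{280}.

Factor the denominator (\left(x - 3\right) \left(2 x - 1\right) \left(2 x + 1\right)) and decompose: f = - \frac{3}{28 \left(2 x + 1\right)} + \frac{3}{20 \left(2 x - 1\right)} - \frac{27}{35 \left(x - 3\right)}; each piece integrates to a log, atan, or power term.
Check: d/dx[- \frac{3 \left(72 \log{\left(x - 3 \right)} - 7 \log{\left(x - \frac{1}{2} \right)} + 5 \log{\left(x + \frac{1}{2} \right)}\right)}{280}] = - \frac{3 x^{2}}{4 x^{3} - 12 x^{2} - x + 3}, which equals f(x).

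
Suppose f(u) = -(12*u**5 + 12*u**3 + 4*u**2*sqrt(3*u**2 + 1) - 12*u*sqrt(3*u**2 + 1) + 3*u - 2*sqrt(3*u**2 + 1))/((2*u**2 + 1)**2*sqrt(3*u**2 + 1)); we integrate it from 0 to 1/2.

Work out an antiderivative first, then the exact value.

Antiderivative: F(u) = -(2*u**2*sqrt(3*u**2 + 1) - 2*u + sqrt(3*u**2 + 1) + 3)/(2*u**2 + 1); value = 8/3 - sqrt(7)/2

Any candidate F(u) must reproduce f(u) exactly when differentiated.
F(u) = -(2*u**2*sqrt(3*u**2 + 1) - 2*u + sqrt(3*u**2 + 1) + 3)/(2*u**2 + 1) is an antiderivative of f.
Check: d/du[-(2*u**2*sqrt(3*u**2 + 1) - 2*u + sqrt(3*u**2 + 1) + 3)/(2*u**2 + 1)] = (-12*u**5 - 12*u**3 - 4*u**2*sqrt(3*u**2 + 1) + 12*u*sqrt(3*u**2 + 1) - 3*u + 2*sqrt(3*u**2 + 1))/(4*u**4*sqrt(3*u**2 + 1) + 4*u**2*sqrt(3*u**2 + 1) + sqrt(3*u**2 + 1)), which equals f(u).
F(1/2) = -4/3 - sqrt(7)/2; F(0) = -4.
Integral = F(1/2) - F(0) = 8/3 - sqrt(7)/2.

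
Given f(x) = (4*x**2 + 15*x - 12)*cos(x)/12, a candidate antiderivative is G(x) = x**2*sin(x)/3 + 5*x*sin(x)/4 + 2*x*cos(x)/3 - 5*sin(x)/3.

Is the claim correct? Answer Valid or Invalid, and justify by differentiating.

Invalid: d/dx[G] - f = 5*sin(x)/4, which is not 0.

d/dx[G] = x**2*cos(x)/3 + 5*x*cos(x)/4 + 5*sin(x)/4 - cos(x)
d/dx[G] - f(x) = 5*sin(x)/4 != 0.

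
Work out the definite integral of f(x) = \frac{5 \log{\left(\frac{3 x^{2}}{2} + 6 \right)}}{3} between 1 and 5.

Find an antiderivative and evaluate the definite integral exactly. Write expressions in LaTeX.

An antiderivative F(x) passes only if d/dx[F] lands on f(x) exactly.
F(x) = \frac{5 \left(x \log{\left(\frac{3 x^{2}}{2} + 6 \right)} - 2 x + 4 \operatorname{atan}{\left(\frac{x}{2} \right)}\right)}{3} is an antiderivative of f.
Check: d/dx[\frac{5 \left(x \log{\left(\frac{3 x^{2}}{2} + 6 \right)} - 2 x + 4 \operatorname{atan}{\left(\frac{x}{2} \right)}\right)}{3}] = \frac{5 \log{\left(\frac{x^{2}}{2} + 2 \right)}}{3} + \frac{5 \log{\left(3 \right)}}{3}, which equals f(x).
F(5) = - \frac{50}{3} + \frac{20 \operatorname{atan}{\left(\frac{5}{2} \right)}}{3} + \frac{25 \log{\left(\frac{87}{2} \right)}}{3}; F(1) = - \frac{10}{3} + \frac{20 \operatorname{atan}{\left(\frac{1}{2} \right)}}{3} + \frac{5 \log{\left(\frac{15}{2} \right)}}{3}.
Integral = F(5) - F(1) = - \frac{40}{3} - \frac{5 \log{\left(\frac{15}{2} \right)}}{3} - \frac{20 \operatorname{atan}{\left(\frac{1}{2} \right)}}{3} + \frac{20 \operatorname{atan}{\left(\frac{5}{2} \right)}}{3} + \frac{25 \log{\left(\frac{87}{2} \right)}}{3}.

Antiderivative: F(x) = \frac{5 \left(x \log{\left(\frac{3 x^{2}}{2} + 6 \right)} - 2 x + 4 \operatorname{atan}{\left(\frac{x}{2} \right)}\right)}{3}; value = - \frac{40}{3} - \frac{5 \log{\left(\frac{15}{2} \right)}}{3} - \frac{20 \operatorname{atan}{\left(\frac{1}{2} \right)}}{3} + \frac{20 \operatorname{atan}{\left(\frac{5}{2} \right)}}{3} + \frac{25 \log{\left(\frac{87}{2} \right)}}{3}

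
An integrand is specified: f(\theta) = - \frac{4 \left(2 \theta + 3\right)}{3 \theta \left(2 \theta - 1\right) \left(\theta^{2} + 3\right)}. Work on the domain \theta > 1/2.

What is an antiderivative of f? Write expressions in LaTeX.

An antiderivative is F(\theta) = \frac{4 \log{\left(\theta \right)}}{3} - \frac{64 \log{\left(\theta - \frac{1}{2} \right)}}{39} + \frac{2 \log{\left(\theta^{2} + 3 \right)}}{13} + \frac{32 \sqrt{3} \operatorname{atan}{\left(\frac{\sqrt{3} \theta}{3} \right)}}{117}.

Factor the denominator (3 \theta \left(2 \theta - 1\right) \left(\theta^{2} + 3\right)) and decompose: f = \frac{4 \left(3 \theta + 8\right)}{39 \left(\theta^{2} + 3\right)} - \frac{128}{39 \left(2 \theta - 1\right)} + \frac{4}{3 \theta}; each piece integrates to a log, atan, or power term.
Check: d/d\theta[\frac{4 \log{\left(\theta \right)}}{3} - \frac{64 \log{\left(\theta - \frac{1}{2} \right)}}{39} + \frac{2 \log{\left(\theta^{2} + 3 \right)}}{13} + \frac{32 \sqrt{3} \operatorname{atan}{\left(\frac{\sqrt{3} \theta}{3} \right)}}{117}] = \frac{- 8 \theta - 12}{6 \theta^{4} - 3 \theta^{3} + 18 \theta^{2} - 9 \theta}, which equals f(\theta).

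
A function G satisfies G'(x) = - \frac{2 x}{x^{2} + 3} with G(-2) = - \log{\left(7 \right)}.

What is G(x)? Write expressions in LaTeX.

The substitution u = x^{2} + 3 works: G'(x) is exactly (dG/du)*(du/dx) for that inner function.
A general antiderivative is - \log{\left(x^{2} + 3 \right)} + C.
The condition gives C = - \log{\left(7 \right)} - (- \log{\left(7 \right)}) = 0.
So G(x) = - \log{\left(x^{2} + 3 \right)}.
Check: d/dx[- \log{\left(x^{2} + 3 \right)}] = - \frac{2 x}{x^{2} + 3} = G'(x).

G(x) = - \log{\left(x^{2} + 3 \right)}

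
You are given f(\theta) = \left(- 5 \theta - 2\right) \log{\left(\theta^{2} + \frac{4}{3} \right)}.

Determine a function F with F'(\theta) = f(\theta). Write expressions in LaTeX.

An antiderivative is F(\theta) = \frac{15 \theta^{2} + 3 \theta \left(- 5 \theta - 4\right) \log{\left(\theta^{2} + \frac{4}{3} \right)} + 24 \theta - 20 \log{\left(\theta^{2} + \frac{4}{3} \right)} - 16 \sqrt{3} \operatorname{atan}{\left(\frac{\sqrt{3} \theta}{2} \right)}}{6}.

For F(\theta) to be correct the identity F'(\theta) - f(\theta) = 0 must hold.
Check: d/d\theta[\frac{15 \theta^{2} + 3 \theta \left(- 5 \theta - 4\right) \log{\left(\theta^{2} + \frac{4}{3} \right)} + 24 \theta - 20 \log{\left(\theta^{2} + \frac{4}{3} \right)} - 16 \sqrt{3} \operatorname{atan}{\left(\frac{\sqrt{3} \theta}{2} \right)}}{6}] = - 5 \theta \log{\left(\theta^{2} + \frac{4}{3} \right)} - 2 \log{\left(\theta^{2} + \frac{4}{3} \right)}, which equals f(\theta).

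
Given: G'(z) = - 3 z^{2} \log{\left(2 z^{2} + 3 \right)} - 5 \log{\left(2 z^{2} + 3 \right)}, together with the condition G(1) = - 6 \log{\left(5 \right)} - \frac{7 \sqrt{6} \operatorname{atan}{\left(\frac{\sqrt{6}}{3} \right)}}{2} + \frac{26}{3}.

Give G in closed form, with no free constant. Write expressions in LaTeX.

G(z) = - \frac{6 z^{3} \log{\left(2 z^{2} + 3 \right)} - 4 z^{3} + 30 z \log{\left(2 z^{2} + 3 \right)} - 42 z + 21 \sqrt{6} \operatorname{atan}{\left(\frac{\sqrt{6} z}{3} \right)} - 6}{6}

The integrand splits into summands that can be handled one at a time.
A general antiderivative is \frac{2 z^{3}}{3} + 7 z + \left(- z^{3} - 5 z\right) \log{\left(2 z^{2} + 3 \right)} - \frac{7 \sqrt{6} \operatorname{atan}{\left(\frac{\sqrt{6} z}{3} \right)}}{2} + C.
The condition gives C = - 6 \log{\left(5 \right)} - \frac{7 \sqrt{6} \operatorname{atan}{\left(\frac{\sqrt{6}}{3} \right)}}{2} + \frac{26}{3} - (- 6 \log{\left(5 \right)} - \frac{7 \sqrt{6} \operatorname{atan}{\left(\frac{\sqrt{6}}{3} \right)}}{2} + \frac{23}{3}) = 1.
So G(z) = - \frac{6 z^{3} \log{\left(2 z^{2} + 3 \right)} - 4 z^{3} + 30 z \log{\left(2 z^{2} + 3 \right)} - 42 z + 21 \sqrt{6} \operatorname{atan}{\left(\frac{\sqrt{6} z}{3} \right)} - 6}{6}.
Check: d/dz[- \frac{6 z^{3} \log{\left(2 z^{2} + 3 \right)} - 4 z^{3} + 30 z \log{\left(2 z^{2} + 3 \right)} - 42 z + 21 \sqrt{6} \operatorname{atan}{\left(\frac{\sqrt{6} z}{3} \right)} - 6}{6}] = - 3 z^{2} \log{\left(2 z^{2} + 3 \right)} - 5 \log{\left(2 z^{2} + 3 \right)} = G'(z).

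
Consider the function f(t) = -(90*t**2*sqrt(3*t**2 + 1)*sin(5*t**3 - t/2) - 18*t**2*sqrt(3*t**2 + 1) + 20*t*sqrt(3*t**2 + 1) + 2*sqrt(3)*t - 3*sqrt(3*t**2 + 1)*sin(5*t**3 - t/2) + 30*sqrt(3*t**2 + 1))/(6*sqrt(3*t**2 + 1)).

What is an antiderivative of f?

A candidate is checked by its d/dt: the result must match f(t).
Check: d/dt[(36*t**3 - 60*t**2 - 180*t - 4*sqrt(3)*sqrt(3*t**2 + 1) + 36*cos(5*t**3 - t/2) + 45)/36] = (-90*t**2*sqrt(3*t**2 + 1)*sin(5*t**3 - t/2) + 18*t**2*sqrt(3*t**2 + 1) - 20*t*sqrt(3*t**2 + 1) - 2*sqrt(3)*t + 3*sqrt(3*t**2 + 1)*sin(5*t**3 - t/2) - 30*sqrt(3*t**2 + 1))/(6*sqrt(3*t**2 + 1)), which equals f(t).

An antiderivative is F(t) = (36*t**3 - 60*t**2 - 180*t - 4*sqrt(3)*sqrt(3*t**2 + 1) + 36*cos(5*t**3 - t/2) + 45)/36.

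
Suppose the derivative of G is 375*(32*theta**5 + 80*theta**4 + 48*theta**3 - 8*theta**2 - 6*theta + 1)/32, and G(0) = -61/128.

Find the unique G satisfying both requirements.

The substitution u = 5*theta**2 + 5*theta - 5/4 works: G'(theta) is exactly (dG/du)*(du/dtheta) for that inner function.
A general antiderivative is (5*theta**2 + 5*theta - 5/4)**3/2 + C.
The condition gives C = -61/128 - (-125/128) = 1/2.
So G(theta) = (5*theta**2 + 5*theta - 5/4)**3/2 + 1/2.
Check: d/dtheta[(5*theta**2 + 5*theta - 5/4)**3/2 + 1/2] = 375*theta**5 + 1875*theta**4/2 + 1125*theta**3/2 - 375*theta**2/4 - 1125*theta/16 + 375/32, which equals G'(theta).

G(theta) = (5*theta**2 + 5*theta - 5/4)**3/2 + 1/2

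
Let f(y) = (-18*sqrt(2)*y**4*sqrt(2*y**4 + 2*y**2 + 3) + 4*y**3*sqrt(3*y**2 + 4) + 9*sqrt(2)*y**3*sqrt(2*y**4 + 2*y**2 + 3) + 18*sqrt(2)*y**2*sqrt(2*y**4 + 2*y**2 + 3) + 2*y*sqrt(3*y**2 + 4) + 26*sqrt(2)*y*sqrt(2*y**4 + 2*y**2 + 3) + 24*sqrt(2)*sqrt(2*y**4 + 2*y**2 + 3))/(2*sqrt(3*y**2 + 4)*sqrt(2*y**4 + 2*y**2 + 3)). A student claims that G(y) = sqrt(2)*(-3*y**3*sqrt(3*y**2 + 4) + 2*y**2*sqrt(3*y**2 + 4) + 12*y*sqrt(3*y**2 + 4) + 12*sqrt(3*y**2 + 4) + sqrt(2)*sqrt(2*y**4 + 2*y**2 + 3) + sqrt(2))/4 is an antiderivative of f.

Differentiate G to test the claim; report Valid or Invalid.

d/dy[G] = (-18*sqrt(2)*y**4*sqrt(2*y**4 + 2*y**2 + 3) + 4*y**3*sqrt(3*y**2 + 4) + 9*sqrt(2)*y**3*sqrt(2*y**4 + 2*y**2 + 3) + 18*sqrt(2)*y**2*sqrt(2*y**4 + 2*y**2 + 3) + 2*y*sqrt(3*y**2 + 4) + 26*sqrt(2)*y*sqrt(2*y**4 + 2*y**2 + 3) + 24*sqrt(2)*sqrt(2*y**4 + 2*y**2 + 3))/(2*sqrt(3*y**2 + 4)*sqrt(2*y**4 + 2*y**2 + 3))
This equals f(y) exactly, so the claim holds.

Valid. The derivative of G reproduces f.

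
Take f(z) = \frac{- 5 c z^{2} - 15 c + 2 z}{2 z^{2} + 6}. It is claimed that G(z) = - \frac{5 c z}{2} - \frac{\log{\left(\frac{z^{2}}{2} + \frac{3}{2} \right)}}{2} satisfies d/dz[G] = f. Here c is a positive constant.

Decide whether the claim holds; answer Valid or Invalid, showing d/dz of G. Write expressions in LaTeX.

Invalid: d/dz[G] - f = - \frac{2 z}{z^{2} + 3}, which is not 0.

d/dz[G] = \frac{- 5 c z^{2} - 15 c - 2 z}{2 z^{2} + 6}
d/dz[G] - f(z) = - \frac{2 z}{z^{2} + 3} != 0.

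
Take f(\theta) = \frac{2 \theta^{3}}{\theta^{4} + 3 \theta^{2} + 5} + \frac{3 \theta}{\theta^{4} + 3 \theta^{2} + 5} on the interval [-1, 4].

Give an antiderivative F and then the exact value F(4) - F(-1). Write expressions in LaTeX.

Antiderivative: F(\theta) = \frac{\log{\left(\frac{\theta^{4}}{3} + \theta^{2} + \frac{5}{3} \right)}}{2}; value = - \frac{\log{\left(3 \right)}}{2} + \frac{\log{\left(103 \right)}}{2}

f matches the chain-rule pattern g'(h)*h' with inner function h(\theta) = \frac{\theta^{4}}{3} + \theta^{2} + \frac{5}{3}; substituting u = h(\theta) collapses the integral.
F(\theta) = \frac{\log{\left(\frac{\theta^{4}}{3} + \theta^{2} + \frac{5}{3} \right)}}{2} is an antiderivative of f.
Check: d/d\theta[\frac{\log{\left(\frac{\theta^{4}}{3} + \theta^{2} + \frac{5}{3} \right)}}{2}] = \frac{2 \theta^{3} + 3 \theta}{\theta^{4} + 3 \theta^{2} + 5}, which equals f(\theta).
F(4) = \frac{\log{\left(103 \right)}}{2}; F(-1) = \frac{\log{\left(3 \right)}}{2}.
Integral = F(4) - F(-1) = - \frac{\log{\left(3 \right)}}{2} + \frac{\log{\left(103 \right)}}{2}.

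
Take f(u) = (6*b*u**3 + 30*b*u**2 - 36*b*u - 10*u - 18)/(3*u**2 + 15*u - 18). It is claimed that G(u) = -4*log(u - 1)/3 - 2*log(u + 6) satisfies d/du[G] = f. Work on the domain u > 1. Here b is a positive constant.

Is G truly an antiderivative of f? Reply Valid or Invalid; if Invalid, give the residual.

Invalid: d/du[G] - f = -2*b*u, which is not 0.

d/du[G] = (-10*u - 18)/(3*u**2 + 15*u - 18)
d/du[G] - f(u) = -2*b*u != 0.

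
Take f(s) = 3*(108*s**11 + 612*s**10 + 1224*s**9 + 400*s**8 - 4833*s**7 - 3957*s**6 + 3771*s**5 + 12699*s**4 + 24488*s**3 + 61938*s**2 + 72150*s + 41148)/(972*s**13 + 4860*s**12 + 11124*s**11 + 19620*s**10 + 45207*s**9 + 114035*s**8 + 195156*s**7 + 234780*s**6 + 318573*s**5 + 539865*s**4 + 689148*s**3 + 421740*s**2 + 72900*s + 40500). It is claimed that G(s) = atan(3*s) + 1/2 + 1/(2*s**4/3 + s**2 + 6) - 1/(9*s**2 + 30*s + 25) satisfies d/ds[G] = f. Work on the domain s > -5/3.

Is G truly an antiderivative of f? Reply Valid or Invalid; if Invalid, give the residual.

d/ds[G] = (324*s**11 + 1836*s**10 + 3672*s**9 + 1200*s**8 - 14499*s**7 - 11871*s**6 + 11313*s**5 + 38097*s**4 + 73464*s**3 + 185814*s**2 + 216450*s + 123444)/(972*s**13 + 4860*s**12 + 11124*s**11 + 19620*s**10 + 45207*s**9 + 114035*s**8 + 195156*s**7 + 234780*s**6 + 318573*s**5 + 539865*s**4 + 689148*s**3 + 421740*s**2 + 72900*s + 40500)
This equals f(s) exactly, so the claim holds.

Valid: G'(s) = f(s).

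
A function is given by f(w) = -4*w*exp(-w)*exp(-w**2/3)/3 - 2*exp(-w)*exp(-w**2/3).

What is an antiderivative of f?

The substitution u = -w**2/3 - w works: f is exactly (dF/du)*(du/dw) for that inner function.
Check: d/dw[2*exp(-w)*exp(-w**2/3)] = (-4*w - 6)*exp(-w)*exp(-w**2/3)/3, which equals f(w).

An antiderivative is F(w) = 2*exp(-w)*exp(-w**2/3).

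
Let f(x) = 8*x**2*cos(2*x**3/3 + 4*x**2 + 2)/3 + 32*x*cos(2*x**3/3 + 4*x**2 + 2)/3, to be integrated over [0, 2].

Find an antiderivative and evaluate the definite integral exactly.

f matches the chain-rule pattern g'(h)*h' with inner function h(x) = 2*x**3/3 + 4*x**2 + 2; substituting u = h(x) collapses the integral.
F(x) = 4*sin(2*x**3/3 + 4*x**2 + 2)/3 is an antiderivative of f.
Check: d/dx[4*sin(2*x**3/3 + 4*x**2 + 2)/3] = 8*x**2*cos(2*x**3/3 + 4*x**2 + 2)/3 + 32*x*cos(2*x**3/3 + 4*x**2 + 2)/3 = f(x).
F(2) = 4*sin(70/3)/3; F(0) = 4*sin(2)/3.
Integral = F(2) - F(0) = 4*sin(70/3)/3 - 4*sin(2)/3.

Antiderivative: F(x) = 4*sin(2*x**3/3 + 4*x**2 + 2)/3; value = 4*sin(70/3)/3 - 4*sin(2)/3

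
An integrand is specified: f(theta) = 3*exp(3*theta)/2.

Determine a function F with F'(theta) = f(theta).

An antiderivative F(theta) passes only if d/dtheta[F] lands on f(theta) exactly.
Check: d/dtheta[exp(3*theta)/2] = 3*exp(3*theta)/2 = f(theta).

An antiderivative is F(theta) = exp(3*theta)/2.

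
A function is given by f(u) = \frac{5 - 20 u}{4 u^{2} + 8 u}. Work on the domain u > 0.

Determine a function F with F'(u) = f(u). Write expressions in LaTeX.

An antiderivative is F(u) = \frac{5 \left(\log{\left(u \right)} - 9 \log{\left(u + 2 \right)}\right)}{8}.

Factor the denominator (4 u \left(u + 2\right)) and decompose: f = - \frac{45}{8 \left(u + 2\right)} + \frac{5}{8 u}; each piece integrates to a log, atan, or power term.
Check: d/du[\frac{5 \left(\log{\left(u \right)} - 9 \log{\left(u + 2 \right)}\right)}{8}] = \frac{5 - 20 u}{4 u^{2} + 8 u} = f(u).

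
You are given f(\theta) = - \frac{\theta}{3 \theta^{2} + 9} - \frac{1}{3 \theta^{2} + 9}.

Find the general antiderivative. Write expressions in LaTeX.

F(\theta) = - \frac{\log{\left(\theta^{2} + 3 \right)}}{6} - \frac{\sqrt{3} \operatorname{atan}{\left(\frac{\sqrt{3} \theta}{3} \right)}}{9} + C

Integrate term by term and add the pieces.
Check: d/d\theta[- \frac{\log{\left(\theta^{2} + 3 \right)}}{6} - \frac{\sqrt{3} \operatorname{atan}{\left(\frac{\sqrt{3} \theta}{3} \right)}}{9}] = \frac{- \theta - 1}{3 \theta^{2} + 9}, which equals f(\theta).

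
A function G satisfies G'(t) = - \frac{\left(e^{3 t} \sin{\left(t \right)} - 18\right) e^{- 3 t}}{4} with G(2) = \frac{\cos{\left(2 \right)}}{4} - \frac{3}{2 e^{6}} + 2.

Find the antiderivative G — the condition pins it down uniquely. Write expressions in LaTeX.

A candidate passes only if d/dt[G] lands on the given G'(t) exactly.
A general antiderivative is \frac{\cos{\left(t \right)}}{4} - \frac{3 e^{- 3 t}}{2} + C.
The condition gives C = \frac{\cos{\left(2 \right)}}{4} - \frac{3}{2 e^{6}} + 2 - (\frac{\cos{\left(2 \right)}}{4} - \frac{3}{2 e^{6}}) = 2.
So G(t) = \frac{\cos{\left(t \right)}}{4} + 2 - \frac{3 e^{- 3 t}}{2}.
Check: d/dt[\frac{\cos{\left(t \right)}}{4} + 2 - \frac{3 e^{- 3 t}}{2}] = \frac{\left(- e^{3 t} \sin{\left(t \right)} + 18\right) e^{- 3 t}}{4}, which equals G'(t).

G(t) = \frac{\cos{\left(t \right)}}{4} + 2 - \frac{3 e^{- 3 t}}{2}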